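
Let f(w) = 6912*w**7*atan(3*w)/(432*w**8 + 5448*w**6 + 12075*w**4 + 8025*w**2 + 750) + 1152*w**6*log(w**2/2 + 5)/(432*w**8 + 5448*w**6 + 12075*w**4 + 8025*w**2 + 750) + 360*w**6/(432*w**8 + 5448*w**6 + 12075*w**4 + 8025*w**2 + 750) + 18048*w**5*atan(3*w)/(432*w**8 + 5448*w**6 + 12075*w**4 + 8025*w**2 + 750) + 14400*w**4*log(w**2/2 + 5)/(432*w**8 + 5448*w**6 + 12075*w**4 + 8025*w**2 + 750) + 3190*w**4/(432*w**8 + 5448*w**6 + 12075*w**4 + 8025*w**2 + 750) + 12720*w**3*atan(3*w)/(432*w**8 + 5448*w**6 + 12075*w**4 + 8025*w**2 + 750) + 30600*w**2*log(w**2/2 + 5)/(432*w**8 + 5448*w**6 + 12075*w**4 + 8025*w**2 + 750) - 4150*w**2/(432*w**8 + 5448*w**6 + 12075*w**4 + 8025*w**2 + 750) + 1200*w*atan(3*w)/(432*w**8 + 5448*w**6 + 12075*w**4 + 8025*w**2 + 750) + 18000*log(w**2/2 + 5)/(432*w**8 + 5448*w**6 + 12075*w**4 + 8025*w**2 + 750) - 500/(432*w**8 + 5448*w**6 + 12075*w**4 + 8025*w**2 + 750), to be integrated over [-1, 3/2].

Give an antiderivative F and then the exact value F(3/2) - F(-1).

Integrate term by term and add the pieces.
F(w) = -5*w/(3*(2*w**2 + 5/2)) + 8*log(w**2/2 + 5)*atan(3*w) is an antiderivative of f.
Check: d/dw[-5*w/(3*(2*w**2 + 5/2)) + 8*log(w**2/2 + 5)*atan(3*w)] = (6912*w**7*atan(3*w) + 1152*w**6*log(w**2/2 + 5) + 360*w**6 + 18048*w**5*atan(3*w) + 14400*w**4*log(w**2/2 + 5) + 3190*w**4 + 12720*w**3*atan(3*w) + 30600*w**2*log(w**2/2 + 5) - 4150*w**2 + 1200*w*atan(3*w) + 18000*log(w**2/2 + 5) - 500)/(432*w**8 + 5448*w**6 + 12075*w**4 + 8025*w**2 + 750), which equals f(w).
F(3/2) = -5/14 + 8*log(49/8)*atan(9/2); F(-1) = -8*log(11/2)*atan(3) + 10/27.
Integral = F(3/2) - F(-1) = -275/378 + 8*log(11/2)*atan(3) + 8*log(49/8)*atan(9/2).

Antiderivative: F(w) = -5*w/(3*(2*w**2 + 5/2)) + 8*log(w**2/2 + 5)*atan(3*w); value = -275/378 + 8*log(11/2)*atan(3) + 8*log(49/8)*atan(9/2)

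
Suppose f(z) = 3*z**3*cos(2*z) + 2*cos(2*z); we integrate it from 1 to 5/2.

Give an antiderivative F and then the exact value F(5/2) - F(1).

Integrate term by term and add the pieces.
F(z) = (12*z**3*sin(2*z) + 18*z**2*cos(2*z) - 18*z*sin(2*z) + 8*sin(2*z) - 9*cos(2*z))/8 is an antiderivative of f.
Check: d/dz[(12*z**3*sin(2*z) + 18*z**2*cos(2*z) - 18*z*sin(2*z) + 8*sin(2*z) - 9*cos(2*z))/8] = 3*z**3*cos(2*z) + 2*cos(2*z) = f(z).
F(5/2) = 301*sin(5)/16 + 207*cos(5)/16; F(1) = 9*cos(2)/8 + sin(2)/4.
Integral = F(5/2) - F(1) = 301*sin(5)/16 - sin(2)/4 - 9*cos(2)/8 + 207*cos(5)/16.

Antiderivative: F(z) = (12*z**3*sin(2*z) + 18*z**2*cos(2*z) - 18*z*sin(2*z) + 8*sin(2*z) - 9*cos(2*z))/8; value = 301*sin(5)/16 - sin(2)/4 - 9*cos(2)/8 + 207*cos(5)/16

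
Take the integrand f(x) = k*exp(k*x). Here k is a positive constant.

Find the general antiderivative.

Differentiate the proposed F(x) back; it has to land on f(x) exactly.
Check: d/dx[exp(k*x)] = k*exp(k*x) = f(x).

F(x) = exp(k*x) + C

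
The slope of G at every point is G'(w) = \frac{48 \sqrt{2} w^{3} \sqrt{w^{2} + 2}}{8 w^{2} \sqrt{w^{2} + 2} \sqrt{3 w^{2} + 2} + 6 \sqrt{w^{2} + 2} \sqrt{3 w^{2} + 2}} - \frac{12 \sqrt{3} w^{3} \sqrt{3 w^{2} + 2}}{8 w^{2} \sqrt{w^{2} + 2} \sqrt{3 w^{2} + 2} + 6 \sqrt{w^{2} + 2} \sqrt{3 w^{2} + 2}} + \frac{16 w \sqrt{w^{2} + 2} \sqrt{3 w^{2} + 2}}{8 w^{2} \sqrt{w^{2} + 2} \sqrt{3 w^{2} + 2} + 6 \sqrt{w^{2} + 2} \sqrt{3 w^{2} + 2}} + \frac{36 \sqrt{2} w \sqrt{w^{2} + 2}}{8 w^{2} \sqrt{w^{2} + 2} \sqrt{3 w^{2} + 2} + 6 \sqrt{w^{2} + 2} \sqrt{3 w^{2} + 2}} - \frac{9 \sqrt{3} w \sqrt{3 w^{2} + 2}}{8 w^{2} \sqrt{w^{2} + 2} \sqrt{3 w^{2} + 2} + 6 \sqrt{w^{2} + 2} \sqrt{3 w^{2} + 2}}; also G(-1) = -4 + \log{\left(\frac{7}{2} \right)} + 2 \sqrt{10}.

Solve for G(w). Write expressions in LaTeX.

G(w) = \frac{- 3 \sqrt{3} \sqrt{w^{2} + 2} + 4 \sqrt{2} \sqrt{3 w^{2} + 2} + 2 \log{\left(2 w^{2} + \frac{3}{2} \right)} + 1}{2}

Integrate term by term and add the pieces.
A general antiderivative is 4 \sqrt{\frac{3 w^{2}}{2} + 1} - \frac{3 \sqrt{3 w^{2} + 6}}{2} + \log{\left(2 w^{2} + \frac{3}{2} \right)} + C.
The condition gives C = -4 + \log{\left(\frac{7}{2} \right)} + 2 \sqrt{10} - (- \frac{9}{2} + \log{\left(\frac{7}{2} \right)} + 2 \sqrt{10}) = \frac{1}{2}.
So G(w) = \frac{- 3 \sqrt{3} \sqrt{w^{2} + 2} + 4 \sqrt{2} \sqrt{3 w^{2} + 2} + 2 \log{\left(2 w^{2} + \frac{3}{2} \right)} + 1}{2}.
Check: d/dw[\frac{- 3 \sqrt{3} \sqrt{w^{2} + 2} + 4 \sqrt{2} \sqrt{3 w^{2} + 2} + 2 \log{\left(2 w^{2} + \frac{3}{2} \right)} + 1}{2}] = \frac{48 \sqrt{2} w^{3} \sqrt{w^{2} + 2} - 12 \sqrt{3} w^{3} \sqrt{3 w^{2} + 2} + 16 w \sqrt{w^{2} + 2} \sqrt{3 w^{2} + 2} + 36 \sqrt{2} w \sqrt{w^{2} + 2} - 9 \sqrt{3} w \sqrt{3 w^{2} + 2}}{8 w^{2} \sqrt{w^{2} + 2} \sqrt{3 w^{2} + 2} + 6 \sqrt{w^{2} + 2} \sqrt{3 w^{2} + 2}}, which equals G'(w).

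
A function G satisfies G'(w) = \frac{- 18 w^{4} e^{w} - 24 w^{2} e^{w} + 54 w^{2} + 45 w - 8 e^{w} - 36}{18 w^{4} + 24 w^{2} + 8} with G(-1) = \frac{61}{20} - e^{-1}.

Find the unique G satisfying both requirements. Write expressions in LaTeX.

G(w) = \frac{- 12 w^{2} e^{w} + 24 w^{2} - 36 w - 8 e^{w} + 1}{12 w^{2} + 8}

Differentiate the proposed G(w) back; it has to land on the given G'(w).
A general antiderivative is \frac{- 3 w - \frac{5}{4}}{w^{2} + \frac{2}{3}} - e^{w} + C.
The condition gives C = \frac{61}{20} - e^{-1} - (\frac{21}{20} - e^{-1}) = 2.
So G(w) = \frac{- 12 w^{2} e^{w} + 24 w^{2} - 36 w - 8 e^{w} + 1}{12 w^{2} + 8}.
Check: d/dw[\frac{- 12 w^{2} e^{w} + 24 w^{2} - 36 w - 8 e^{w} + 1}{12 w^{2} + 8}] = \frac{- 18 w^{4} e^{w} - 24 w^{2} e^{w} + 54 w^{2} + 45 w - 8 e^{w} - 36}{18 w^{4} + 24 w^{2} + 8} = G'(w).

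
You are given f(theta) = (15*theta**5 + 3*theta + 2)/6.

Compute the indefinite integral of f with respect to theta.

F(theta) = 5*theta**6/12 + theta**2/4 + theta/3 + C

Since d/dtheta undoes antidifferentiation here, F'(theta) = f(theta) is required of F(theta).
Check: d/dtheta[5*theta**6/12 + theta**2/4 + theta/3] = 5*theta**5/2 + theta/2 + 1/3, which equals f(theta).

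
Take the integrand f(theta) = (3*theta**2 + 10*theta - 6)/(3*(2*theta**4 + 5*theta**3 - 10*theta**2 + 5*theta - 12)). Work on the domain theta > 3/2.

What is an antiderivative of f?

Factor the denominator (3*(theta + 4)*(2*theta - 3)*(theta**2 + 1)) and decompose: f = -(95*theta - 176)/(663*(theta**2 + 1)) + 42/(143*(2*theta - 3)) - 2/(561*(theta + 4)); each piece integrates to a log, atan, or power term.
Check: d/dtheta[21*log(theta - 3/2)/143 - 2*log(theta + 4)/561 - 95*log(theta**2 + 1)/1326 + 176*atan(theta)/663] = (3*theta**2 + 10*theta - 6)/(6*theta**4 + 15*theta**3 - 30*theta**2 + 15*theta - 36), which equals f(theta).

An antiderivative is F(theta) = 21*log(theta - 3/2)/143 - 2*log(theta + 4)/561 - 95*log(theta**2 + 1)/1326 + 176*atan(theta)/663.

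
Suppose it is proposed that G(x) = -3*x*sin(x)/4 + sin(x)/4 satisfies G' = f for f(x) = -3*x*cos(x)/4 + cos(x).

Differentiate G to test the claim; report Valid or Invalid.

d/dx[G] = -3*x*cos(x)/4 - 3*sin(x)/4 + cos(x)/4
d/dx[G] - f(x) = -3*sin(x)/4 - 3*cos(x)/4 != 0.

Invalid: d/dx[G] - f = -3*sin(x)/4 - 3*cos(x)/4, which is not 0.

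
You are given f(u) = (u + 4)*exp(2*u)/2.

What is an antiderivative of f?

Recognize the product-rule pattern: f = v'r + vr' with v = u/4 + 7/8, r = exp(2*u), so integration by parts undoes it.
Check: d/du[(2*u + 7)*exp(2*u)/8] = u*exp(2*u)/2 + 2*exp(2*u), which equals f(u).

An antiderivative is F(u) = (2*u + 7)*exp(2*u)/8.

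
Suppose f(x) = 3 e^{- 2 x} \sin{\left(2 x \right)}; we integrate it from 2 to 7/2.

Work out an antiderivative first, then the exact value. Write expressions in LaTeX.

Any candidate F(x) must reproduce f(x) exactly when differentiated.
F(x) = \frac{\left(- 3 \sin{\left(2 x \right)} - 3 \cos{\left(2 x \right)}\right) e^{- 2 x}}{4} is an antiderivative of f.
Check: d/dx[\frac{\left(- 3 \sin{\left(2 x \right)} - 3 \cos{\left(2 x \right)}\right) e^{- 2 x}}{4}] = 3 e^{- 2 x} \sin{\left(2 x \right)} = f(x).
F(7/2) = - \frac{3 \cos{\left(7 \right)}}{4 e^{7}} - \frac{3 \sin{\left(7 \right)}}{4 e^{7}}; F(2) = - \frac{3 \cos{\left(4 \right)}}{4 e^{4}} - \frac{3 \sin{\left(4 \right)}}{4 e^{4}}.
Integral = F(7/2) - F(2) = \frac{3 \sin{\left(4 \right)}}{4 e^{4}} + \frac{3 \cos{\left(4 \right)}}{4 e^{4}} - \frac{3 \cos{\left(7 \right)}}{4 e^{7}} - \frac{3 \sin{\left(7 \right)}}{4 e^{7}}.

Antiderivative: F(x) = \frac{\left(- 3 \sin{\left(2 x \right)} - 3 \cos{\left(2 x \right)}\right) e^{- 2 x}}{4}; value = \frac{3 \sin{\left(4 \right)}}{4 e^{4}} + \frac{3 \cos{\left(4 \right)}}{4 e^{4}} - \frac{3 \cos{\left(7 \right)}}{4 e^{7}} - \frac{3 \sin{\left(7 \right)}}{4 e^{7}}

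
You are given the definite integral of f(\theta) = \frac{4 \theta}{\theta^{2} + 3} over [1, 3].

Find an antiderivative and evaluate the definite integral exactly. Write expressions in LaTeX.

Antiderivative: F(\theta) = 2 \log{\left(\theta^{2} + 3 \right)}; value = - 2 \log{\left(4 \right)} + 2 \log{\left(12 \right)}

The substitution u = \theta^{2} + 3 works: f is exactly (dF/du)*(du/d\theta) for that inner function.
F(\theta) = 2 \log{\left(\theta^{2} + 3 \right)} is an antiderivative of f.
Check: d/d\theta[2 \log{\left(\theta^{2} + 3 \right)}] = \frac{4 \theta}{\theta^{2} + 3} = f(\theta).
F(3) = 2 \log{\left(12 \right)}; F(1) = 2 \log{\left(4 \right)}.
Integral = F(3) - F(1) = - 2 \log{\left(4 \right)} + 2 \log{\left(12 \right)}.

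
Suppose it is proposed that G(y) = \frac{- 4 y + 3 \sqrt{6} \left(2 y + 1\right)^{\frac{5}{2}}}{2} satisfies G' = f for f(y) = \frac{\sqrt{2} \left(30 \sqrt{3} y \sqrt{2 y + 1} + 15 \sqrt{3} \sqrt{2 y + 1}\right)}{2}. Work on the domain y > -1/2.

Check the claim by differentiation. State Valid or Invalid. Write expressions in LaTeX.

Invalid: d/dy[G] - f = -2, which is not 0.

d/dy[G] = 15 \sqrt{6} y \sqrt{2 y + 1} + \frac{15 \sqrt{6} \sqrt{2 y + 1}}{2} - 2
d/dy[G] - f(y) = -2 != 0.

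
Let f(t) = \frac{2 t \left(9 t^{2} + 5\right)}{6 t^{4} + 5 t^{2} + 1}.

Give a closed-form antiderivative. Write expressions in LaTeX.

Since d/dt undoes antidifferentiation here, F'(t) = f(t) is required of F(t).
Check: d/dt[\frac{4 \log{\left(2 t^{2} + \frac{2}{3} \right)} - \log{\left(3 t^{2} + \frac{3}{2} \right)}}{2}] = \frac{18 t^{3} + 10 t}{6 t^{4} + 5 t^{2} + 1}, which equals f(t).

An antiderivative is F(t) = \frac{4 \log{\left(2 t^{2} + \frac{2}{3} \right)} - \log{\left(3 t^{2} + \frac{3}{2} \right)}}{2}.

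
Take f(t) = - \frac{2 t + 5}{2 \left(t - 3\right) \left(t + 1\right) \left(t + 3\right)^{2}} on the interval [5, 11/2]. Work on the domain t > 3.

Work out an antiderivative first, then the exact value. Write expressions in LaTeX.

Factor the denominator (2 \left(t - 3\right) \left(t + 1\right) \left(t + 3\right)^{2}) and decompose: f = - \frac{1}{18 \left(t + 3\right)} + \frac{1}{24 \left(t + 3\right)^{2}} + \frac{3}{32 \left(t + 1\right)} - \frac{11}{288 \left(t - 3\right)}; each piece integrates to a log, atan, or power term.
F(t) = \frac{- 11 \left(t + 3\right) \log{\left(t - 3 \right)} + 27 \left(t + 3\right) \log{\left(t + 1 \right)} - 16 \left(t + 3\right) \log{\left(t + 3 \right)} - 12}{288 \left(t + 3\right)} is an antiderivative of f.
Check: d/dt[\frac{- 11 \left(t + 3\right) \log{\left(t - 3 \right)} + 27 \left(t + 3\right) \log{\left(t + 1 \right)} - 16 \left(t + 3\right) \log{\left(t + 3 \right)} - 12}{288 \left(t + 3\right)}] = \frac{- 2 t - 5}{2 t^{4} + 8 t^{3} - 12 t^{2} - 72 t - 54}, which equals f(t).
F(11/2) = - \frac{\log{\left(\frac{17}{2} \right)}}{18} - \frac{11 \log{\left(\frac{5}{2} \right)}}{288} - \frac{1}{204} + \frac{3 \log{\left(\frac{13}{2} \right)}}{32}; F(5) = - \frac{\log{\left(8 \right)}}{18} - \frac{11 \log{\left(2 \right)}}{288} - \frac{1}{192} + \frac{3 \log{\left(6 \right)}}{32}.
Integral = F(11/2) - F(5) = - \frac{3 \log{\left(6 \right)}}{32} - \frac{\log{\left(\frac{17}{2} \right)}}{18} - \frac{11 \log{\left(\frac{5}{2} \right)}}{288} + \frac{1}{3264} + \frac{11 \log{\left(2 \right)}}{288} + \frac{\log{\left(8 \right)}}{18} + \frac{3 \log{\left(\frac{13}{2} \right)}}{32}.

Antiderivative: F(t) = \frac{- 11 \left(t + 3\right) \log{\left(t - 3 \right)} + 27 \left(t + 3\right) \log{\left(t + 1 \right)} - 16 \left(t + 3\right) \log{\left(t + 3 \right)} - 12}{288 \left(t + 3\right)}; value = - \frac{3 \log{\left(6 \right)}}{32} - \frac{\log{\left(\frac{17}{2} \right)}}{18} - \frac{11 \log{\left(\frac{5}{2} \right)}}{288} + \frac{1}{3264} + \frac{11 \log{\left(2 \right)}}{288} + \frac{\log{\left(8 \right)}}{18} + \frac{3 \log{\left(\frac{13}{2} \right)}}{32}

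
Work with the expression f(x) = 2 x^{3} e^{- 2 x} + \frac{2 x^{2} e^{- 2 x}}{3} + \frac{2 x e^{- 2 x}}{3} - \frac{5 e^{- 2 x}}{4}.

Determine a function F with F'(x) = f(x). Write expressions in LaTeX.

f has the shape u'v + uv' for u = - x^{3} - \frac{11 x^{2}}{6} - \frac{13 x}{6} - \frac{11}{24} and v = e^{- 2 x} — it is the derivative of the product u*v.
Check: d/dx[\frac{\left(- 24 x^{3} - 44 x^{2} - 52 x - 11\right) e^{- 2 x}}{24}] = \frac{\left(24 x^{3} + 8 x^{2} + 8 x - 15\right) e^{- 2 x}}{12}, which equals f(x).

An antiderivative is F(x) = \frac{\left(- 24 x^{3} - 44 x^{2} - 52 x - 11\right) e^{- 2 x}}{24}.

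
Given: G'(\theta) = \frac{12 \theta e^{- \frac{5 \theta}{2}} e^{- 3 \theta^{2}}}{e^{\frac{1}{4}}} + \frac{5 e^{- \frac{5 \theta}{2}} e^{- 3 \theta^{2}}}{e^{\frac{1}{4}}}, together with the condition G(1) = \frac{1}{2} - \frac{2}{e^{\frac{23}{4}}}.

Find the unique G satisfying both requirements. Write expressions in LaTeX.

G'(\theta) matches the chain-rule pattern g'(h)*h' with inner function h(\theta) = - 3 \theta^{2} - \frac{5 \theta}{2} - \frac{1}{4}; substituting u = h(\theta) collapses the integral.
A general antiderivative is - 2 e^{- 3 \theta^{2} - \frac{5 \theta}{2} - \frac{1}{4}} + C.
The condition gives C = \frac{1}{2} - \frac{2}{e^{\frac{23}{4}}} - (- \frac{2}{e^{\frac{23}{4}}}) = \frac{1}{2}.
So G(\theta) = \frac{1 - 4 e^{- 3 \theta^{2} - \frac{5 \theta}{2} - \frac{1}{4}}}{2}.
Check: d/d\theta[\frac{1 - 4 e^{- 3 \theta^{2} - \frac{5 \theta}{2} - \frac{1}{4}}}{2}] = \frac{\left(12 \theta + 5\right) e^{- \frac{5 \theta}{2}} e^{- 3 \theta^{2}}}{e^{\frac{1}{4}}}, which equals G'(\theta).

G(\theta) = \frac{1 - 4 e^{- 3 \theta^{2} - \frac{5 \theta}{2} - \frac{1}{4}}}{2}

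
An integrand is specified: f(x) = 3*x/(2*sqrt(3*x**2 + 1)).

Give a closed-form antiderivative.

An antiderivative is F(x) = sqrt(3*x**2 + 1)/2.

The substitution u = 3*x**2 + 1 works: f is exactly (dF/du)*(du/dx) for that inner function.
Check: d/dx[sqrt(3*x**2 + 1)/2] = 3*x/(2*sqrt(3*x**2 + 1)) = f(x).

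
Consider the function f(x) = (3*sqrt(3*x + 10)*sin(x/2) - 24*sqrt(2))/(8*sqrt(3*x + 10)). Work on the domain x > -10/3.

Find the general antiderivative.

An antiderivative F(x) passes only if d/dx[F] lands on f(x) exactly.
Check: d/dx[(-8*sqrt(2)*sqrt(3*x + 10) - 3*cos(x/2))/4] = (3*sqrt(3*x + 10)*sin(x/2) - 24*sqrt(2))/(8*sqrt(3*x + 10)) = f(x).

F(x) = (-8*sqrt(2)*sqrt(3*x + 10) - 3*cos(x/2))/4 + C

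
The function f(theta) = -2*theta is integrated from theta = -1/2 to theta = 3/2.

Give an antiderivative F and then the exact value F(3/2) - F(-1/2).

A candidate is checked by its d/dtheta: the result must match f(theta).
F(theta) = -theta**2 is an antiderivative of f.
Check: d/dtheta[-theta**2] = -2*theta = f(theta).
F(3/2) = -9/4; F(-1/2) = -1/4.
Integral = F(3/2) - F(-1/2) = -2.

Antiderivative: F(theta) = -theta**2; value = -2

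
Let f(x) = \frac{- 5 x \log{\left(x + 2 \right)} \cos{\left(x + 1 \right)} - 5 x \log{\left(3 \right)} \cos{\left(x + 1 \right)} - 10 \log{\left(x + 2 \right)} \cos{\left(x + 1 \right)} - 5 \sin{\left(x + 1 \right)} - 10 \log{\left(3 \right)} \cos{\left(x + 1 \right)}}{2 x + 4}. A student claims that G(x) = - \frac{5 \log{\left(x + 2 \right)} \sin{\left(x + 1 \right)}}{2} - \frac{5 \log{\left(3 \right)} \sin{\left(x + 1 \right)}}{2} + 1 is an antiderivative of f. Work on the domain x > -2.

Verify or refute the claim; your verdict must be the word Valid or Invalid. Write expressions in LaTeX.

Valid. The derivative of G reproduces f.

d/dx[G] = \frac{- 5 x \log{\left(x + 2 \right)} \cos{\left(x + 1 \right)} - 5 x \log{\left(3 \right)} \cos{\left(x + 1 \right)} - 10 \log{\left(x + 2 \right)} \cos{\left(x + 1 \right)} - 5 \sin{\left(x + 1 \right)} - 10 \log{\left(3 \right)} \cos{\left(x + 1 \right)}}{2 x + 4}
This equals f(x) exactly, so the claim holds.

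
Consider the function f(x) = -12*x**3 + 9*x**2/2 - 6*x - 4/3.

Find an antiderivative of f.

Integrate term by term and add the pieces.
Check: d/dx[(-18*x**4 + 9*x**3 - 18*x**2 - 8*x - 8)/6] = -12*x**3 + 9*x**2/2 - 6*x - 4/3 = f(x).

An antiderivative is F(x) = (-18*x**4 + 9*x**3 - 18*x**2 - 8*x - 8)/6.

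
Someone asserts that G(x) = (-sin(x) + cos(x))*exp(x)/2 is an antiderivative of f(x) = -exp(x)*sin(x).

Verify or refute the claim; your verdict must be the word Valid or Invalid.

Valid. The derivative of G reproduces f.

d/dx[G] = -exp(x)*sin(x)
This equals f(x) exactly, so the claim holds.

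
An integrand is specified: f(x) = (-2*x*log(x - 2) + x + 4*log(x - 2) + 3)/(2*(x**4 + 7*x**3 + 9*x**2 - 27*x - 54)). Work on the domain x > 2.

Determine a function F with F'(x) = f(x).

Recognize the product-rule pattern: f = u'v + uv' with u = 2/(2*x + 6)**2, v = log(x - 2), so integration by parts undoes it.
Check: d/dx[log(x - 2)/(2*(x + 3)**2)] = (-2*x*log(x - 2) + x + 4*log(x - 2) + 3)/(2*x**4 + 14*x**3 + 18*x**2 - 54*x - 108), which equals f(x).

An antiderivative is F(x) = log(x - 2)/(2*(x + 3)**2).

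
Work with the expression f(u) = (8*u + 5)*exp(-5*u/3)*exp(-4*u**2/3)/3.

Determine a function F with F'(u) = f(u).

An antiderivative is F(u) = -exp(-4*u**2/3 - 5*u/3).

The substitution w = -4*u**2/3 - 5*u/3 works: f is exactly (dF/dw)*(dw/du) for that inner function.
Check: d/du[-exp(-4*u**2/3 - 5*u/3)] = (8*u + 5)*exp(-5*u/3)*exp(-4*u**2/3)/3 = f(u).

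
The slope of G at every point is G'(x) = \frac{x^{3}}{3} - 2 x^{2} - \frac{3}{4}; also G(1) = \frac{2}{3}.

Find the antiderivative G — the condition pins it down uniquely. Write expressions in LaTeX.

G(x) = \frac{x^{4}}{12} - \frac{2 x^{3}}{3} - \frac{3 x}{4} + 2

The integrand splits into summands that can be handled one at a time.
A general antiderivative is \frac{x^{4}}{12} - \frac{2 x^{3}}{3} - \frac{3 x}{4} + C.
The condition gives C = \frac{2}{3} - (- \frac{4}{3}) = 2.
So G(x) = \frac{x^{4}}{12} - \frac{2 x^{3}}{3} - \frac{3 x}{4} + 2.
Check: d/dx[\frac{x^{4}}{12} - \frac{2 x^{3}}{3} - \frac{3 x}{4} + 2] = \frac{x^{3}}{3} - 2 x^{2} - \frac{3}{4} = G'(x).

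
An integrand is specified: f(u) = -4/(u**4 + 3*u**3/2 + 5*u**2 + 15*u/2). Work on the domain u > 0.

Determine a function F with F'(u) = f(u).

Factor the denominator (u*(2*u + 3)*(u**2 + 5)) and decompose: f = 8*(3*u + 10)/(145*(u**2 + 5)) + 64/(87*(2*u + 3)) - 8/(15*u); each piece integrates to a log, atan, or power term.
Check: d/du[-8*log(u)/15 + 32*log(u + 3/2)/87 + 12*log(u**2 + 5)/145 + 16*sqrt(5)*atan(sqrt(5)*u/5)/145] = -8/(2*u**4 + 3*u**3 + 10*u**2 + 15*u), which equals f(u).

An antiderivative is F(u) = -8*log(u)/15 + 32*log(u + 3/2)/87 + 12*log(u**2 + 5)/145 + 16*sqrt(5)*atan(sqrt(5)*u/5)/145.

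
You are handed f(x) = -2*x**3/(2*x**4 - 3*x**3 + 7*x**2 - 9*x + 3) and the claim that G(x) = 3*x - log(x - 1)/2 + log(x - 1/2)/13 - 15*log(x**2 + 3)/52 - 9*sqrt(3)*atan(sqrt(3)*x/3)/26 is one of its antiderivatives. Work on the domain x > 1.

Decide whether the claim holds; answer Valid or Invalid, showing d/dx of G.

Invalid: d/dx[G] - f = 3, which is not 0.

d/dx[G] = (6*x**4 - 11*x**3 + 21*x**2 - 27*x + 9)/(2*x**4 - 3*x**3 + 7*x**2 - 9*x + 3)
d/dx[G] - f(x) = 3 != 0.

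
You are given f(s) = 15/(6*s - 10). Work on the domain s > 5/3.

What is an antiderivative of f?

An antiderivative is F(s) = 5*log(3*s/2 - 5/2)/2.

Any candidate F(s) must reproduce f(s) exactly when differentiated.
Check: d/ds[5*log(3*s/2 - 5/2)/2] = 15/(6*s - 10) = f(s).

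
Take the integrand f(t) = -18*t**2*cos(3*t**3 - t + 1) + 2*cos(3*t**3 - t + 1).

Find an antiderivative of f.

An antiderivative is F(t) = -2*sin(3*t**3 - t + 1).

f matches the chain-rule pattern g'(h)*h' with inner function h(t) = 3*t**3 - t + 1; substituting u = h(t) collapses the integral.
Check: d/dt[-2*sin(3*t**3 - t + 1)] = -18*t**2*cos(3*t**3 - t + 1) + 2*cos(3*t**3 - t + 1) = f(t).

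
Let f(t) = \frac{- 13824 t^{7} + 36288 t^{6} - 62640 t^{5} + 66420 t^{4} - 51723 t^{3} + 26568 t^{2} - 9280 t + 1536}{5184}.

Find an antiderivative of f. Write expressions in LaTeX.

The substitution u = - t^{2} + \frac{3 t}{4} - \frac{2}{3} works: f is exactly (dF/du)*(du/dt) for that inner function.
Check: d/dt[- \frac{t^{8}}{3} + t^{7} - \frac{145 t^{6}}{72} + \frac{41 t^{5}}{16} - \frac{5747 t^{4}}{2304} + \frac{41 t^{3}}{24} - \frac{145 t^{2}}{162} + \frac{8 t}{27}] = - \frac{8 t^{7}}{3} + 7 t^{6} - \frac{145 t^{5}}{12} + \frac{205 t^{4}}{16} - \frac{5747 t^{3}}{576} + \frac{41 t^{2}}{8} - \frac{145 t}{81} + \frac{8}{27}, which equals f(t).

An antiderivative is F(t) = - \frac{t^{8}}{3} + t^{7} - \frac{145 t^{6}}{72} + \frac{41 t^{5}}{16} - \frac{5747 t^{4}}{2304} + \frac{41 t^{3}}{24} - \frac{145 t^{2}}{162} + \frac{8 t}{27}.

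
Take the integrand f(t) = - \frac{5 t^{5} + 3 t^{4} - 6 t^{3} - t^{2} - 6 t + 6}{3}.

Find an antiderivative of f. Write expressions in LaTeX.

An antiderivative is F(t) = \frac{t \left(- 25 t^{5} - 18 t^{4} + 45 t^{3} + 10 t^{2} + 90 t - 180\right)}{90}.

Since d/dt undoes antidifferentiation here, F'(t) = f(t) is required of F(t).
Check: d/dt[\frac{t \left(- 25 t^{5} - 18 t^{4} + 45 t^{3} + 10 t^{2} + 90 t - 180\right)}{90}] = - \frac{5 t^{5}}{3} - t^{4} + 2 t^{3} + \frac{t^{2}}{3} + 2 t - 2, which equals f(t).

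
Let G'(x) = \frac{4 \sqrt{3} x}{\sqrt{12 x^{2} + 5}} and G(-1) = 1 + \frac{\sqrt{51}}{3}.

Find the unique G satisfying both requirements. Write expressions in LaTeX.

G(x) = \frac{\sqrt{3} \left(\sqrt{12 x^{2} + 5} + \sqrt{3}\right)}{3}

The substitution u = 4 x^{2} + \frac{5}{3} works: G'(x) is exactly (dG/du)*(du/dx) for that inner function.
A general antiderivative is \sqrt{4 x^{2} + \frac{5}{3}} + C.
The condition gives C = 1 + \frac{\sqrt{51}}{3} - (\frac{\sqrt{51}}{3}) = 1.
So G(x) = \frac{\sqrt{3} \left(\sqrt{12 x^{2} + 5} + \sqrt{3}\right)}{3}.
Check: d/dx[\frac{\sqrt{3} \left(\sqrt{12 x^{2} + 5} + \sqrt{3}\right)}{3}] = \frac{4 \sqrt{3} x}{\sqrt{12 x^{2} + 5}} = G'(x).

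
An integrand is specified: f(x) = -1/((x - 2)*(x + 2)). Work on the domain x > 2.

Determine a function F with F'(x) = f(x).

An antiderivative is F(x) = -log(x - 2)/4 + log(x + 2)/4.

Factor the denominator ((x - 2)*(x + 2)) and decompose: f = 1/(4*(x + 2)) - 1/(4*(x - 2)); each piece integrates to a log, atan, or power term.
Check: d/dx[-log(x - 2)/4 + log(x + 2)/4] = -1/(x**2 - 4), which equals f(x).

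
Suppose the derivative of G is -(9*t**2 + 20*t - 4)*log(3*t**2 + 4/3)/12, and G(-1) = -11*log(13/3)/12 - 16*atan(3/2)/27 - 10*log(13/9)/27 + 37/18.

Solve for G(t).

G(t) = t**3/6 + 5*t**2/6 - 8*t/9 + (-t**3/4 - 5*t**2/6 + t/3)*log(3*t**2 + 4/3) - 10*log(t**2 + 4/9)/27 + 16*atan(3*t/2)/27 + 1/2

The proposed G(t) is checked by its d/dt: the result must match the given G'(t).
A general antiderivative is t**3/6 + 5*t**2/6 - 8*t/9 + (-t**3/4 - 5*t**2/6 + t/3)*log(3*t**2 + 4/3) - 10*log(t**2 + 4/9)/27 + 16*atan(3*t/2)/27 + C.
The condition gives C = -11*log(13/3)/12 - 16*atan(3/2)/27 - 10*log(13/9)/27 + 37/18 - (-11*log(13/3)/12 - 16*atan(3/2)/27 - 10*log(13/9)/27 + 14/9) = 1/2.
So G(t) = t**3/6 + 5*t**2/6 - 8*t/9 + (-t**3/4 - 5*t**2/6 + t/3)*log(3*t**2 + 4/3) - 10*log(t**2 + 4/9)/27 + 16*atan(3*t/2)/27 + 1/2.
Check: d/dt[t**3/6 + 5*t**2/6 - 8*t/9 + (-t**3/4 - 5*t**2/6 + t/3)*log(3*t**2 + 4/3) - 10*log(t**2 + 4/9)/27 + 16*atan(3*t/2)/27 + 1/2] = -3*t**2*log(3*t**2 + 4/3)/4 - 5*t*log(3*t**2 + 4/3)/3 + log(3*t**2 + 4/3)/3, which equals G'(t).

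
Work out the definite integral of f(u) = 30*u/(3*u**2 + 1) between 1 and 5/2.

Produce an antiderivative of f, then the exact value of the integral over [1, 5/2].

Antiderivative: F(u) = 5*log(2*u**2 + 2/3); value = -5*log(8/3) + 5*log(79/6)

The substitution w = 2*u**2 + 2/3 works: f is exactly (dF/dw)*(dw/du) for that inner function.
F(u) = 5*log(2*u**2 + 2/3) is an antiderivative of f.
Check: d/du[5*log(2*u**2 + 2/3)] = 30*u/(3*u**2 + 1) = f(u).
F(5/2) = 5*log(79/6); F(1) = 5*log(8/3).
Integral = F(5/2) - F(1) = -5*log(8/3) + 5*log(79/6).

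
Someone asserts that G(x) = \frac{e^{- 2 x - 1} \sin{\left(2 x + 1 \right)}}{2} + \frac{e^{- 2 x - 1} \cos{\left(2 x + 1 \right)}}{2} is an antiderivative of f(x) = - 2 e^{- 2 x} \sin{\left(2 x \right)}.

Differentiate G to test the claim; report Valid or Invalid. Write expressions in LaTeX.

d/dx[G] = - \frac{2 e^{- 2 x} \sin{\left(2 x + 1 \right)}}{e}
d/dx[G] - f(x) = \frac{\left(2 e \sin{\left(2 x \right)} - 2 \sin{\left(2 x + 1 \right)}\right) e^{- 2 x}}{e} != 0.

Invalid: d/dx[G] - f = \frac{\left(2 e \sin{\left(2 x \right)} - 2 \sin{\left(2 x + 1 \right)}\right) e^{- 2 x}}{e}, which is not 0.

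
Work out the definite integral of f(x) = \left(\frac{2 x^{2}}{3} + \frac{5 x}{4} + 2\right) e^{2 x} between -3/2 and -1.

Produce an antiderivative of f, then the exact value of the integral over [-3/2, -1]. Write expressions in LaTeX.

Recognize the product-rule pattern: f = u'v + uv' with u = \frac{x^{2}}{3} + \frac{7 x}{24} + \frac{41}{48}, v = e^{2 x}, so integration by parts undoes it.
F(x) = \frac{\left(16 x^{2} + 14 x + 41\right) e^{2 x}}{48} is an antiderivative of f.
Check: d/dx[\frac{\left(16 x^{2} + 14 x + 41\right) e^{2 x}}{48}] = \frac{2 x^{2} e^{2 x}}{3} + \frac{5 x e^{2 x}}{4} + 2 e^{2 x}, which equals f(x).
F(-1) = \frac{43}{48 e^{2}}; F(-3/2) = \frac{7}{6 e^{3}}.
Integral = F(-1) - F(-3/2) = - \frac{7}{6 e^{3}} + \frac{43}{48 e^{2}}.

Antiderivative: F(x) = \frac{\left(16 x^{2} + 14 x + 41\right) e^{2 x}}{48}; value = - \frac{7}{6 e^{3}} + \frac{43}{48 e^{2}}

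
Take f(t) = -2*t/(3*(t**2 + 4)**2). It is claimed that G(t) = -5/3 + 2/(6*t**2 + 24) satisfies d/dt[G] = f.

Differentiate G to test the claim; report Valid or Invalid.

d/dt[G] = -2*t/(3*t**4 + 24*t**2 + 48)
This equals f(t) exactly, so the claim holds.

Valid - differentiating G returns exactly f.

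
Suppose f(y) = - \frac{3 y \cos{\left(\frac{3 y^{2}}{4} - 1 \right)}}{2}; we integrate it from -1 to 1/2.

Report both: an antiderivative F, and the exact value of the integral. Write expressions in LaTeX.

The substitution u = \frac{3 y^{2}}{4} - 1 works: f is exactly (dF/du)*(du/dy) for that inner function.
F(y) = - \sin{\left(\frac{3 y^{2}}{4} - 1 \right)} is an antiderivative of f.
Check: d/dy[- \sin{\left(\frac{3 y^{2}}{4} - 1 \right)}] = - \frac{3 y \cos{\left(\frac{3 y^{2}}{4} - 1 \right)}}{2} = f(y).
F(1/2) = \sin{\left(\frac{13}{16} \right)}; F(-1) = \sin{\left(\frac{1}{4} \right)}.
Integral = F(1/2) - F(-1) = - \sin{\left(\frac{1}{4} \right)} + \sin{\left(\frac{13}{16} \right)}.

Antiderivative: F(y) = - \sin{\left(\frac{3 y^{2}}{4} - 1 \right)}; value = - \sin{\left(\frac{1}{4} \right)} + \sin{\left(\frac{13}{16} \right)}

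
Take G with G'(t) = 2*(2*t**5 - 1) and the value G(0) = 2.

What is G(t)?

G(t) = 2*t**6/3 - 2*t + 2

Since d/dt undoes antidifferentiation here, G(t) must give back the stated G'(t).
A general antiderivative is 2*t**6/3 - 2*t + C.
The condition gives C = 2 - (0) = 2.
So G(t) = 2*t**6/3 - 2*t + 2.
Check: d/dt[2*t**6/3 - 2*t + 2] = 4*t**5 - 2, which equals G'(t).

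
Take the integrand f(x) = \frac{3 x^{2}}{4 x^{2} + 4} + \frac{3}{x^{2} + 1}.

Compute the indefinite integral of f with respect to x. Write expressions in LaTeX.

Integrate term by term and add the pieces.
Check: d/dx[\frac{3 x}{4} + \frac{9 \operatorname{atan}{\left(x \right)}}{4}] = \frac{3 x^{2} + 12}{4 x^{2} + 4}, which equals f(x).

F(x) = \frac{3 x}{4} + \frac{9 \operatorname{atan}{\left(x \right)}}{4} + C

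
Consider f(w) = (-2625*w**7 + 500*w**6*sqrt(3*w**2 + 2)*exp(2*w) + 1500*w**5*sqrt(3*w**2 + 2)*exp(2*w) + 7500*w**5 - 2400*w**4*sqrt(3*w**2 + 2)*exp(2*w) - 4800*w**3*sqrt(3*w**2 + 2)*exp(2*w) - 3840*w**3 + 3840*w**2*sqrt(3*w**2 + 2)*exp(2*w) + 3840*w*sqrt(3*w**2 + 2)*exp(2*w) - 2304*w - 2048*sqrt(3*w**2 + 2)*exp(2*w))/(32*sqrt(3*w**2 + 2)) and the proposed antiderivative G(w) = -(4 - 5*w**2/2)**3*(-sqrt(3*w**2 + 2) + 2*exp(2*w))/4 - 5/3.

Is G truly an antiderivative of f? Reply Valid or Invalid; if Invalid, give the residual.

d/dw[G] = (-2625*w**7 + 500*w**6*sqrt(3*w**2 + 2)*exp(2*w) + 1500*w**5*sqrt(3*w**2 + 2)*exp(2*w) + 7500*w**5 - 2400*w**4*sqrt(3*w**2 + 2)*exp(2*w) - 4800*w**3*sqrt(3*w**2 + 2)*exp(2*w) - 3840*w**3 + 3840*w**2*sqrt(3*w**2 + 2)*exp(2*w) + 3840*w*sqrt(3*w**2 + 2)*exp(2*w) - 2304*w - 2048*sqrt(3*w**2 + 2)*exp(2*w))/(32*sqrt(3*w**2 + 2))
This equals f(w) exactly, so the claim holds.

Valid. The derivative of G reproduces f.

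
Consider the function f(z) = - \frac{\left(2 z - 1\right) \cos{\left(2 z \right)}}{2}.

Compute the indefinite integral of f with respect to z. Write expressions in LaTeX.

Recover f(z) by differentiating a candidate F(z); any mismatch rules it out.
Check: d/dz[\frac{- 2 z \sin{\left(2 z \right)} + \sin{\left(2 z \right)} - \cos{\left(2 z \right)}}{4}] = - z \cos{\left(2 z \right)} + \frac{\cos{\left(2 z \right)}}{2}, which equals f(z).

F(z) = \frac{- 2 z \sin{\left(2 z \right)} + \sin{\left(2 z \right)} - \cos{\left(2 z \right)}}{4} + C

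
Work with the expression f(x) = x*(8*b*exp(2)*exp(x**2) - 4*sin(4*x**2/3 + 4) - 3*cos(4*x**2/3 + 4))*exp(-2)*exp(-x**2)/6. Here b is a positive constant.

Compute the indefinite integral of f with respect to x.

F(x) = (8*b*x**2 + 3*exp(-2)*exp(-x**2)*cos(4*x**2/3 + 4))/12 + C

Any candidate F(x) must reproduce f(x) exactly when differentiated.
Check: d/dx[(8*b*x**2 + 3*exp(-2)*exp(-x**2)*cos(4*x**2/3 + 4))/12] = (8*b*x*exp(2)*exp(x**2) - 4*x*sin(4*x**2/3 + 4) - 3*x*cos(4*x**2/3 + 4))*exp(-2)*exp(-x**2)/6, which equals f(x).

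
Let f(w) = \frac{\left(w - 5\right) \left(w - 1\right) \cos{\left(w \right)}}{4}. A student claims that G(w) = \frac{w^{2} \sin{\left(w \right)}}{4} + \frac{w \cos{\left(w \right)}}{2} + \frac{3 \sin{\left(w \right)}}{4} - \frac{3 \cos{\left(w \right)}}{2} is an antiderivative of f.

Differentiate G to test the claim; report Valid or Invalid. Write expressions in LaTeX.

d/dw[G] = \frac{w^{2} \cos{\left(w \right)}}{4} + \frac{3 \sin{\left(w \right)}}{2} + \frac{5 \cos{\left(w \right)}}{4}
d/dw[G] - f(w) = \frac{3 w \cos{\left(w \right)}}{2} + \frac{3 \sin{\left(w \right)}}{2} != 0.

Invalid: d/dw[G] - f = \frac{3 w \cos{\left(w \right)}}{2} + \frac{3 \sin{\left(w \right)}}{2}, which is not 0.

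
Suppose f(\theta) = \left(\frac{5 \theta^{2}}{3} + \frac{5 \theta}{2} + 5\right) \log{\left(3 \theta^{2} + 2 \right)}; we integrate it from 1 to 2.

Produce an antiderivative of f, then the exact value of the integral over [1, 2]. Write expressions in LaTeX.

Antiderivative: F(\theta) = - \frac{10 \theta^{3}}{27} - \frac{5 \theta^{2}}{4} - \frac{250 \theta}{27} + \left(\frac{5 \theta^{3}}{9} + \frac{5 \theta^{2}}{4} + 5 \theta\right) \log{\left(3 \theta^{2} + 2 \right)} + \frac{5 \log{\left(\theta^{2} + \frac{2}{3} \right)}}{6} + \frac{250 \sqrt{6} \operatorname{atan}{\left(\frac{\sqrt{6} \theta}{2} \right)}}{81}; value = - \frac{1685}{108} - \frac{245 \log{\left(5 \right)}}{36} - \frac{250 \sqrt{6} \operatorname{atan}{\left(\frac{\sqrt{6}}{2} \right)}}{81} - \frac{5 \log{\left(\frac{5}{3} \right)}}{6} + \frac{5 \log{\left(\frac{14}{3} \right)}}{6} + \frac{250 \sqrt{6} \operatorname{atan}{\left(\sqrt{6} \right)}}{81} + \frac{175 \log{\left(14 \right)}}{9}

Check any antiderivative F(\theta) by computing F'(\theta) and comparing it with f(\theta).
F(\theta) = - \frac{10 \theta^{3}}{27} - \frac{5 \theta^{2}}{4} - \frac{250 \theta}{27} + \left(\frac{5 \theta^{3}}{9} + \frac{5 \theta^{2}}{4} + 5 \theta\right) \log{\left(3 \theta^{2} + 2 \right)} + \frac{5 \log{\left(\theta^{2} + \frac{2}{3} \right)}}{6} + \frac{250 \sqrt{6} \operatorname{atan}{\left(\frac{\sqrt{6} \theta}{2} \right)}}{81} is an antiderivative of f.
Check: d/d\theta[- \frac{10 \theta^{3}}{27} - \frac{5 \theta^{2}}{4} - \frac{250 \theta}{27} + \left(\frac{5 \theta^{3}}{9} + \frac{5 \theta^{2}}{4} + 5 \theta\right) \log{\left(3 \theta^{2} + 2 \right)} + \frac{5 \log{\left(\theta^{2} + \frac{2}{3} \right)}}{6} + \frac{250 \sqrt{6} \operatorname{atan}{\left(\frac{\sqrt{6} \theta}{2} \right)}}{81}] = \frac{5 \theta^{2} \log{\left(3 \theta^{2} + 2 \right)}}{3} + \frac{5 \theta \log{\left(3 \theta^{2} + 2 \right)}}{2} + 5 \log{\left(3 \theta^{2} + 2 \right)}, which equals f(\theta).
F(2) = - \frac{715}{27} + \frac{5 \log{\left(\frac{14}{3} \right)}}{6} + \frac{250 \sqrt{6} \operatorname{atan}{\left(\sqrt{6} \right)}}{81} + \frac{175 \log{\left(14 \right)}}{9}; F(1) = - \frac{1175}{108} + \frac{5 \log{\left(\frac{5}{3} \right)}}{6} + \frac{250 \sqrt{6} \operatorname{atan}{\left(\frac{\sqrt{6}}{2} \right)}}{81} + \frac{245 \log{\left(5 \right)}}{36}.
Integral = F(2) - F(1) = - \frac{1685}{108} - \frac{245 \log{\left(5 \right)}}{36} - \frac{250 \sqrt{6} \operatorname{atan}{\left(\frac{\sqrt{6}}{2} \right)}}{81} - \frac{5 \log{\left(\frac{5}{3} \right)}}{6} + \frac{5 \log{\left(\frac{14}{3} \right)}}{6} + \frac{250 \sqrt{6} \operatorname{atan}{\left(\sqrt{6} \right)}}{81} + \frac{175 \log{\left(14 \right)}}{9}.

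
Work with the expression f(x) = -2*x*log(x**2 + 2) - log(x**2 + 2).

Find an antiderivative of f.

An antiderivative is F(x) = x**2 + x*(-x - 1)*log(x**2 + 2) + 2*x - 2*log(x**2 + 2) - 2*sqrt(2)*atan(sqrt(2)*x/2).

The integrand splits into summands that can be handled one at a time.
Check: d/dx[x**2 + x*(-x - 1)*log(x**2 + 2) + 2*x - 2*log(x**2 + 2) - 2*sqrt(2)*atan(sqrt(2)*x/2)] = -2*x*log(x**2 + 2) - log(x**2 + 2) = f(x).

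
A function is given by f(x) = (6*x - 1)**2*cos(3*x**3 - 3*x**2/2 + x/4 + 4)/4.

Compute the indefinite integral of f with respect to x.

F(x) = sin(3*x**3 - 3*x**2/2 + x/4 + 4) + C

f matches the chain-rule pattern g'(h)*h' with inner function h(x) = 3*x**3 - 3*x**2/2 + x/4 + 4; substituting u = h(x) collapses the integral.
Check: d/dx[sin(3*x**3 - 3*x**2/2 + x/4 + 4)] = 9*x**2*cos(3*x**3 - 3*x**2/2 + x/4 + 4) - 3*x*cos(3*x**3 - 3*x**2/2 + x/4 + 4) + cos(3*x**3 - 3*x**2/2 + x/4 + 4)/4, which equals f(x).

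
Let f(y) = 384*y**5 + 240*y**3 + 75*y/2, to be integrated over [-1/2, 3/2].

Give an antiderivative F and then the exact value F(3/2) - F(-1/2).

f matches the chain-rule pattern g'(h)*h' with inner function h(y) = 4*y**2 + 5/4; substituting u = h(y) collapses the integral.
F(y) = (4*y**2 + 5/4)**3 is an antiderivative of f.
Check: d/dy[(4*y**2 + 5/4)**3] = 384*y**5 + 240*y**3 + 75*y/2 = f(y).
F(3/2) = 68921/64; F(-1/2) = 729/64.
Integral = F(3/2) - F(-1/2) = 2131/2.

Antiderivative: F(y) = (4*y**2 + 5/4)**3; value = 2131/2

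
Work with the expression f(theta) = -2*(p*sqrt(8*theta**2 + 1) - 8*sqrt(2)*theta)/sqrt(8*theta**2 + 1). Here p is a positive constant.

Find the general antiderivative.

An antiderivative F(theta) passes only if d/dtheta[F] lands on f(theta) exactly.
Check: d/dtheta[-2*(p*theta - sqrt(2)*sqrt(8*theta**2 + 1))] = (-2*p*sqrt(8*theta**2 + 1) + 16*sqrt(2)*theta)/sqrt(8*theta**2 + 1), which equals f(theta).

F(theta) = -2*(p*theta - sqrt(2)*sqrt(8*theta**2 + 1)) + C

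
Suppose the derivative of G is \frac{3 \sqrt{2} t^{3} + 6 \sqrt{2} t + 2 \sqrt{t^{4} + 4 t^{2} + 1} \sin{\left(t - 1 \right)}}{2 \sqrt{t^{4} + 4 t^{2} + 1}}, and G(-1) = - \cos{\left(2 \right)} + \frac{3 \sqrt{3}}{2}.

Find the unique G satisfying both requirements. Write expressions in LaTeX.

For G(t) to be correct, d/dt[G] must agree with the stated G'(t) identically.
A general antiderivative is \frac{3 \sqrt{\frac{t^{4}}{2} + 2 t^{2} + \frac{1}{2}}}{2} - \cos{\left(t - 1 \right)} + C.
The condition gives C = - \cos{\left(2 \right)} + \frac{3 \sqrt{3}}{2} - (- \cos{\left(2 \right)} + \frac{3 \sqrt{3}}{2}) = 0.
So G(t) = \frac{3 \sqrt{\frac{t^{4}}{2} + 2 t^{2} + \frac{1}{2}}}{2} - \cos{\left(t - 1 \right)}.
Check: d/dt[\frac{3 \sqrt{\frac{t^{4}}{2} + 2 t^{2} + \frac{1}{2}}}{2} - \cos{\left(t - 1 \right)}] = \frac{3 \sqrt{2} t^{3} + 6 \sqrt{2} t + 2 \sqrt{t^{4} + 4 t^{2} + 1} \sin{\left(t - 1 \right)}}{2 \sqrt{t^{4} + 4 t^{2} + 1}} = G'(t).

G(t) = \frac{3 \sqrt{\frac{t^{4}}{2} + 2 t^{2} + \frac{1}{2}}}{2} - \cos{\left(t - 1 \right)}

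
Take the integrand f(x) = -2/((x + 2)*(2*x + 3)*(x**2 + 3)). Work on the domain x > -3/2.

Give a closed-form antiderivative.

The denominator factors as (x + 2)*(2*x + 3)*(x**2 + 3); partial fractions split f into directly integrable pieces: 2*x/(21*(x**2 + 3)) - 16/(21*(2*x + 3)) + 2/(7*(x + 2)).
Check: d/dx[-8*log(x + 3/2)/21 + 2*log(x + 2)/7 + log(x**2 + 3)/21] = -2/(2*x**4 + 7*x**3 + 12*x**2 + 21*x + 18), which equals f(x).

An antiderivative is F(x) = -8*log(x + 3/2)/21 + 2*log(x + 2)/7 + log(x**2 + 3)/21.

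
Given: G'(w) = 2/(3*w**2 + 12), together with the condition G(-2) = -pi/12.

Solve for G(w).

A candidate passes only if d/dw[G] lands on the given G'(w) exactly.
A general antiderivative is atan(w/2)/3 + C.
The condition gives C = -pi/12 - (-pi/12) = 0.
So G(w) = atan(w/2)/3.
Check: d/dw[atan(w/2)/3] = 2/(3*w**2 + 12) = G'(w).

G(w) = atan(w/2)/3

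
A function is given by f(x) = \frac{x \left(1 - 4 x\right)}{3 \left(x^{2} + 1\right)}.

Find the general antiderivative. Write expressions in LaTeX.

Whatever form F(x) takes, F'(x) = f(x) is non-negotiable.
Check: d/dx[- \frac{4 x}{3} + \frac{\log{\left(x^{2} + 1 \right)}}{6} + \frac{4 \operatorname{atan}{\left(x \right)}}{3}] = \frac{- 4 x^{2} + x}{3 x^{2} + 3}, which equals f(x).

F(x) = - \frac{4 x}{3} + \frac{\log{\left(x^{2} + 1 \right)}}{6} + \frac{4 \operatorname{atan}{\left(x \right)}}{3} + C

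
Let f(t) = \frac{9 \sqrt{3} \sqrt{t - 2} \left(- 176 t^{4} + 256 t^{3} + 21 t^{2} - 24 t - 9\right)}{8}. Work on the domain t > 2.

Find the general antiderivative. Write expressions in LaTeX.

f has the shape u'v + uv' for u = - 3 \left(3 t - 6\right)^{\frac{3}{2}} and v = 4 t^{4} - \frac{3 t^{2}}{4} + \frac{3}{4} — it is the derivative of the product u*v.
Check: d/dt[- 36 \sqrt{3} t^{5} \sqrt{t - 2} + 72 \sqrt{3} t^{4} \sqrt{t - 2} + \frac{27 \sqrt{3} t^{3} \sqrt{t - 2}}{4} - \frac{27 \sqrt{3} t^{2} \sqrt{t - 2}}{2} - \frac{27 \sqrt{3} t \sqrt{t - 2}}{4} + \frac{27 \sqrt{3} \sqrt{t - 2}}{2}] = \frac{- 1584 \sqrt{3} t^{5} + 5472 \sqrt{3} t^{4} - 4419 \sqrt{3} t^{3} - 594 \sqrt{3} t^{2} + 351 \sqrt{3} t + 162 \sqrt{3}}{8 \sqrt{t - 2}}, which equals f(t).

F(t) = - 36 \sqrt{3} t^{5} \sqrt{t - 2} + 72 \sqrt{3} t^{4} \sqrt{t - 2} + \frac{27 \sqrt{3} t^{3} \sqrt{t - 2}}{4} - \frac{27 \sqrt{3} t^{2} \sqrt{t - 2}}{2} - \frac{27 \sqrt{3} t \sqrt{t - 2}}{4} + \frac{27 \sqrt{3} \sqrt{t - 2}}{2} + C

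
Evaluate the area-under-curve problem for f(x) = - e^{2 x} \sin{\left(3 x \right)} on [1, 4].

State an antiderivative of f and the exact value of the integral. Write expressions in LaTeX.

A first test for any F(x): its x-derivative must equal f(x) identically.
F(x) = - \frac{2 e^{2 x} \sin{\left(3 x \right)}}{13} + \frac{3 e^{2 x} \cos{\left(3 x \right)}}{13} is an antiderivative of f.
Check: d/dx[- \frac{2 e^{2 x} \sin{\left(3 x \right)}}{13} + \frac{3 e^{2 x} \cos{\left(3 x \right)}}{13}] = - e^{2 x} \sin{\left(3 x \right)} = f(x).
F(4) = - \frac{2 e^{8} \sin{\left(12 \right)}}{13} + \frac{3 e^{8} \cos{\left(12 \right)}}{13}; F(1) = \frac{3 e^{2} \cos{\left(3 \right)}}{13} - \frac{2 e^{2} \sin{\left(3 \right)}}{13}.
Integral = F(4) - F(1) = \frac{2 e^{2} \sin{\left(3 \right)}}{13} - \frac{3 e^{2} \cos{\left(3 \right)}}{13} - \frac{2 e^{8} \sin{\left(12 \right)}}{13} + \frac{3 e^{8} \cos{\left(12 \right)}}{13}.

Antiderivative: F(x) = - \frac{2 e^{2 x} \sin{\left(3 x \right)}}{13} + \frac{3 e^{2 x} \cos{\left(3 x \right)}}{13}; value = \frac{2 e^{2} \sin{\left(3 \right)}}{13} - \frac{3 e^{2} \cos{\left(3 \right)}}{13} - \frac{2 e^{8} \sin{\left(12 \right)}}{13} + \frac{3 e^{8} \cos{\left(12 \right)}}{13}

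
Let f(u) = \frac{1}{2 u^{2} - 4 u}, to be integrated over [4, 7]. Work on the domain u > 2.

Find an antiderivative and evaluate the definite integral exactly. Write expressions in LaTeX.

The denominator factors as 2 u \left(u - 2\right); partial fractions split f into directly integrable pieces: \frac{1}{4 \left(u - 2\right)} - \frac{1}{4 u}.
F(u) = - \frac{\log{\left(u \right)}}{4} + \frac{\log{\left(u - 2 \right)}}{4} is an antiderivative of f.
Check: d/du[- \frac{\log{\left(u \right)}}{4} + \frac{\log{\left(u - 2 \right)}}{4}] = \frac{1}{2 u^{2} - 4 u} = f(u).
F(7) = - \frac{\log{\left(7 \right)}}{4} + \frac{\log{\left(5 \right)}}{4}; F(4) = - \frac{\log{\left(4 \right)}}{4} + \frac{\log{\left(2 \right)}}{4}.
Integral = F(7) - F(4) = - \frac{\log{\left(7 \right)}}{4} - \frac{\log{\left(2 \right)}}{4} + \frac{\log{\left(4 \right)}}{4} + \frac{\log{\left(5 \right)}}{4}.

Antiderivative: F(u) = - \frac{\log{\left(u \right)}}{4} + \frac{\log{\left(u - 2 \right)}}{4}; value = - \frac{\log{\left(7 \right)}}{4} - \frac{\log{\left(2 \right)}}{4} + \frac{\log{\left(4 \right)}}{4} + \frac{\log{\left(5 \right)}}{4}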